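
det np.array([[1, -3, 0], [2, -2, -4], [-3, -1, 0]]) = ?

Expand along column 3:
  − (-4) · |1 -3; -3 -1| = −(-4)·(-1 − 9) = -40

-40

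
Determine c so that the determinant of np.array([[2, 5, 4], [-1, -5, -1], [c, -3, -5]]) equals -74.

c = -7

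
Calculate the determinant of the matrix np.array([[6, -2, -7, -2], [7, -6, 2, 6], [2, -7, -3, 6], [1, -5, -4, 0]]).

-1438

Expand along row 4 (it has 1 zero):
  − (1) · M_41   where M_41 = det([-2 -7 -2; -6 2 6; -7 -3 6]) = -82
  + (-5) · M_42   where M_42 = det([6 -7 -2; 7 2 6; 2 -3 6]) = 440
  − (-4) · M_43   where M_43 = det([6 -2 -2; 7 -6 6; 2 -7 6]) = 170
det = (-1)·(1)·(-82) + (+1)·(-5)·(440) + (-1)·(-4)·(170) = -1438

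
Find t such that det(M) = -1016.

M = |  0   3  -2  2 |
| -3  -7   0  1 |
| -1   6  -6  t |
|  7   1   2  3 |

Expanding along the row containing t, det(M) is linear in t: det(M) = (74)·t + (-498).
Set (74)·t + (-498) = -1016  ⇒  (74)·t = -518  ⇒  t = -7.

-7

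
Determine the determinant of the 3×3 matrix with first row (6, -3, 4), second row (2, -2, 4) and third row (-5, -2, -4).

The determinant is 76.

Expand along row 1:
  + 6 · |-2 4; -2 -4| = 6·(8 − (-8)) = 96
  − (-3) · |2 4; -5 -4| = −(-3)·(-8 − (-20)) = 36
  + 4 · |2 -2; -5 -2| = 4·(-4 − 10) = -56
Sum: (96) + (36) + (-56) = 76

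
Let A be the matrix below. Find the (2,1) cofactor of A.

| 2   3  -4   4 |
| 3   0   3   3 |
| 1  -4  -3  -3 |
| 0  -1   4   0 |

Delete row 2 and column 1; the remaining 3×3 submatrix is [3 -4 4; -4 -3 -3; -1 4 0].
Its determinant is -52.
The cofactor carries sign (−1)^(2+1) = −1, so C_{2,1} = −(-52) = 52.

52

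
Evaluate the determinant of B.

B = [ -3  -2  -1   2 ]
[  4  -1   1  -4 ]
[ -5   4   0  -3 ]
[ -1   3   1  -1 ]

Expand along row 3 (it has 1 zero):
  + (-5) · M_31   where M_31 = det([-2 -1 2; -1 1 -4; 3 1 -1]) = -1
  − (4) · M_32   where M_32 = det([-3 -1 2; 4 1 -4; -1 1 -1]) = -7
  − (-3) · M_34   where M_34 = det([-3 -2 -1; 4 -1 1; -1 3 1]) = 11
det = (+1)·(-5)·(-1) + (-1)·(4)·(-7) + (-1)·(-3)·(11) = 66

66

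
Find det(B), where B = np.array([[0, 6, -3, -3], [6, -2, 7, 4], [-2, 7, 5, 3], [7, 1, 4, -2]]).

1215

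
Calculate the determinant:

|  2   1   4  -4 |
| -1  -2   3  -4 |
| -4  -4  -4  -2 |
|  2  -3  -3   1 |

The determinant is 290.

Expand along row 1:
  + (2) · M_11   where M_11 = det([-2 3 -4; -4 -4 -2; -3 -3 1]) = 50
  − (1) · M_12   where M_12 = det([-1 3 -4; -4 -4 -2; 2 -3 1]) = -70
  + (4) · M_13   where M_13 = det([-1 -2 -4; -4 -4 -2; 2 -3 1]) = -70
  − (-4) · M_14   where M_14 = det([-1 -2 3; -4 -4 -4; 2 -3 -3]) = 100
det = (+1)·(2)·(50) + (-1)·(1)·(-70) + (+1)·(4)·(-70) + (-1)·(-4)·(100) = 290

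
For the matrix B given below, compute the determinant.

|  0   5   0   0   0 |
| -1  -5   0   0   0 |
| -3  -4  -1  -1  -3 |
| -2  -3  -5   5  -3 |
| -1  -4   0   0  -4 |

B is block lower-triangular with a 2×2 block and a 3×3 block on the diagonal, so its determinant equals the product of the determinants of the diagonal blocks.
det of the 2×2 block = 5
det of the 3×3 block = 40
det = (5)·(40) = 200

det(B) = 200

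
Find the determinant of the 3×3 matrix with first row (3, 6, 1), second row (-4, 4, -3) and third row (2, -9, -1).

Expand along row 1:
  + 3 · |4 -3; -9 -1| = 3·(-4 − 27) = -93
  − 6 · |-4 -3; 2 -1| = −6·(4 − (-6)) = -60
  + 1 · |-4 4; 2 -9| = 1·(36 − 8) = 28
Sum: (-93) + (-60) + (28) = -125

The determinant is -125.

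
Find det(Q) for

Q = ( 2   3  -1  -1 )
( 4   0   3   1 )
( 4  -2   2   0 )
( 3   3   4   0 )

The determinant is -78.

Expand along column 4 (it has 2 zeros):
  − (-1) · M_14   where M_14 = det([4 0 3; 4 -2 2; 3 3 4]) = -2
  + (1) · M_24   where M_24 = det([2 3 -1; 4 -2 2; 3 3 4]) = -76
det = (-1)·(-1)·(-2) + (+1)·(1)·(-76) = -78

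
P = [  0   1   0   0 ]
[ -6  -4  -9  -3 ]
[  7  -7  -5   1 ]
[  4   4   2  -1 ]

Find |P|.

|P| = 219

Expand along row 1 (it has 3 zeros):
  − (1) · M_12   where M_12 = det([-6 -9 -3; 7 -5 1; 4 2 -1]) = -219
det = (-1)·(1)·(-219) = 219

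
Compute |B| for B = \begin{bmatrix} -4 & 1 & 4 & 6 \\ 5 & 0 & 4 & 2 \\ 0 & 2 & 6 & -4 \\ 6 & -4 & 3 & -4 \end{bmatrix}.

The determinant is -1584.

Expand along row 2 (it has 1 zero):
  − (5) · M_21   where M_21 = det([1 4 6; 2 6 -4; -4 3 -4]) = 264
  − (4) · M_23   where M_23 = det([-4 1 6; 0 2 -4; 6 -4 -4]) = 0
  + (2) · M_24   where M_24 = det([-4 1 4; 0 2 6; 6 -4 3]) = -132
det = (-1)·(5)·(264) + (-1)·(4)·(0) + (+1)·(2)·(-132) = -1584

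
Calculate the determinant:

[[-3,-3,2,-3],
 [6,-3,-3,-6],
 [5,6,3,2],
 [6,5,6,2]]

The determinant is 693.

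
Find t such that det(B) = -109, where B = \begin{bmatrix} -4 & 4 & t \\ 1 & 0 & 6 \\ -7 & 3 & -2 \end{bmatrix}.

t = -7

Expanding along the column containing t, det(B) is linear in t: det(B) = (3)·t + (-88).
Set (3)·t + (-88) = -109  ⇒  (3)·t = -21  ⇒  t = -7.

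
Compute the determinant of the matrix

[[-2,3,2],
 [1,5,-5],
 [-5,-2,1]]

128

Expand along row 1:
  + (-2) · |5 -5; -2 1| = (-2)·(5 − 10) = 10
  − 3 · |1 -5; -5 1| = −3·(1 − 25) = 72
  + 2 · |1 5; -5 -2| = 2·(-2 − (-25)) = 46
Sum: (10) + (72) + (46) = 128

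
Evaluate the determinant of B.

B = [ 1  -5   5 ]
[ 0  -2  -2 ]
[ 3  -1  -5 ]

Expand along column 1:
  + 1 · |-2 -2; -1 -5| = 1·(10 − 2) = 8
  + 3 · |-5 5; -2 -2| = 3·(10 − (-10)) = 60
Sum: (8) + (60) = 68

68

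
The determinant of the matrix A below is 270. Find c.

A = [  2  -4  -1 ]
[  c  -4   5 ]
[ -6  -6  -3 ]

Expanding along the column containing c, det(A) is linear in c: det(A) = (-6)·c + (228).
Set (-6)·c + (228) = 270  ⇒  (-6)·c = 42  ⇒  c = -7.

-7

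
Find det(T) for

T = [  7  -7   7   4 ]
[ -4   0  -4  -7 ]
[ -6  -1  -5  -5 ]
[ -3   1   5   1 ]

1354

Expand along row 2 (it has 1 zero):
  − (-4) · M_21   where M_21 = det([-7 7 4; -1 -5 -5; 1 5 1]) = -168
  − (-4) · M_23   where M_23 = det([7 -7 4; -6 -1 -5; -3 1 1]) = -155
  + (-7) · M_24   where M_24 = det([7 -7 7; -6 -1 -5; -3 1 5]) = -378
det = (-1)·(-4)·(-168) + (-1)·(-4)·(-155) + (+1)·(-7)·(-378) = 1354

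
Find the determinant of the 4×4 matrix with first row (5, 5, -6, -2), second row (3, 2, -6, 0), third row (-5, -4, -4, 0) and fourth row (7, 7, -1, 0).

Expand along column 4 (it has 3 zeros):
  − (-2) · M_14   where M_14 = det([3 2 -6; -5 -4 -4; 7 7 -1]) = 72
det = (-1)·(-2)·(72) = 144

144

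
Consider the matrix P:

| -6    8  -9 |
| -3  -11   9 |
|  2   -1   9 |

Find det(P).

Expand along row 1:
  + (-6) · |-11 9; -1 9| = (-6)·(-99 − (-9)) = 540
  − 8 · |-3 9; 2 9| = −8·(-27 − 18) = 360
  + (-9) · |-3 -11; 2 -1| = (-9)·(3 − (-22)) = -225
Sum: (540) + (360) + (-225) = 675

det(P) = 675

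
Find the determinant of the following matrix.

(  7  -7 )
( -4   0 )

-28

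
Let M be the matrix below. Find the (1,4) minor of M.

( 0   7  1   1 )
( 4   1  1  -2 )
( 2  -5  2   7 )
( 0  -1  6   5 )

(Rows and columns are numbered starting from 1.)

The minor is -126.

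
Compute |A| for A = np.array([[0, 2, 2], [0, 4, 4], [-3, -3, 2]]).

Expand along column 1:
  + (-3) · |2 2; 4 4| = (-3)·(8 − 8) = 0

|A| = 0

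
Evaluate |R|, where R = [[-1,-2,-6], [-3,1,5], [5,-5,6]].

|R| = -177

Expand along row 1:
  + (-1) · |1 5; -5 6| = (-1)·(6 − (-25)) = -31
  − (-2) · |-3 5; 5 6| = −(-2)·(-18 − 25) = -86
  + (-6) · |-3 1; 5 -5| = (-6)·(15 − 5) = -60
Sum: (-31) + (-86) + (-60) = -177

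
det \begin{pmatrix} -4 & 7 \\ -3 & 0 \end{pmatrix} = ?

det = (-4)·0 − 7·(-3) = 0 − (-21) = 21

21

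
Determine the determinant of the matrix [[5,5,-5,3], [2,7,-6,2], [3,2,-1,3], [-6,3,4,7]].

Expand along row 1:
  + (5) · M_11   where M_11 = det([7 -6 2; 2 -1 3; 3 4 7]) = -81
  − (5) · M_12   where M_12 = det([2 -6 2; 3 -1 3; -6 4 7]) = 208
  + (-5) · M_13   where M_13 = det([2 7 2; 3 2 3; -6 3 7]) = -221
  − (3) · M_14   where M_14 = det([2 7 -6; 3 2 -1; -6 3 4]) = -146
det = (+1)·(5)·(-81) + (-1)·(5)·(208) + (+1)·(-5)·(-221) + (-1)·(3)·(-146) = 98

98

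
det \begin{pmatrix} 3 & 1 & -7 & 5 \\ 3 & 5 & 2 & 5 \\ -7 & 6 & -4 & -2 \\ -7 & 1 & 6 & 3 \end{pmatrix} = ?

-4810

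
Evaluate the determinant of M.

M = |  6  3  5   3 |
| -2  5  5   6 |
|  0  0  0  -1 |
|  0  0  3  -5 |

|M| = 108

M is block upper-triangular with a 2×2 block and a 2×2 block on the diagonal, so its determinant equals the product of the determinants of the diagonal blocks.
det of the 2×2 block = 36
det of the 2×2 block = 3
det = (36)·(3) = 108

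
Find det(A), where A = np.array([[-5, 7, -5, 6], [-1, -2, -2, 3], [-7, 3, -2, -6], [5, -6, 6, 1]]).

Expand along row 1:
  + (-5) · M_11   where M_11 = det([-2 -2 3; 3 -2 -6; -6 6 1]) = -116
  − (7) · M_12   where M_12 = det([-1 -2 3; -7 -2 -6; 5 6 1]) = -84
  + (-5) · M_13   where M_13 = det([-1 -2 3; -7 3 -6; 5 -6 1]) = 160
  − (6) · M_14   where M_14 = det([-1 -2 -2; -7 3 -2; 5 -6 6]) = -124
det = (+1)·(-5)·(-116) + (-1)·(7)·(-84) + (+1)·(-5)·(160) + (-1)·(6)·(-124) = 1112

The determinant is 1112.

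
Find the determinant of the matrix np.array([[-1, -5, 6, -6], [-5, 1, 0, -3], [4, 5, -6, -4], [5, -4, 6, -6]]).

Expand along row 2 (it has 1 zero):
  − (-5) · M_21   where M_21 = det([-5 6 -6; 5 -6 -4; -4 6 -6]) = -60
  + (1) · M_22   where M_22 = det([-1 6 -6; 4 -6 -4; 5 6 -6]) = -360
  + (-3) · M_24   where M_24 = det([-1 -5 6; 4 5 -6; 5 -4 6]) = 18
det = (-1)·(-5)·(-60) + (+1)·(1)·(-360) + (+1)·(-3)·(18) = -714

-714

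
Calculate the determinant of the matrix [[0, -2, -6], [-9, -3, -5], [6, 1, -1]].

24

Expand along column 1:
  − (-9) · |-2 -6; 1 -1| = −(-9)·(2 − (-6)) = 72
  + 6 · |-2 -6; -3 -5| = 6·(10 − 18) = -48
Sum: (72) + (-48) = 24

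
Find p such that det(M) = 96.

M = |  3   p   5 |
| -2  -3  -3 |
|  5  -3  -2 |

0

Expanding along the column containing p, det(M) is linear in p: det(M) = (-19)·p + (96).
Set (-19)·p + (96) = 96  ⇒  (-19)·p = 0  ⇒  p = 0.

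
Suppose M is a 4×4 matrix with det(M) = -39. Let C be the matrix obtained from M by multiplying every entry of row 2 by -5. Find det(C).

Scaling one row by -5 multiplies the determinant by -5.
det(C) = (-5)·(-39) = 195

|C| = 195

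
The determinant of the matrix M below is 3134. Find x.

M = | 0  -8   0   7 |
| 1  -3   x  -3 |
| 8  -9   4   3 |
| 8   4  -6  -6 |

Expanding along the column containing x, det(M) is linear in x: det(M) = (-152)·x + (3286).
Set (-152)·x + (3286) = 3134  ⇒  (-152)·x = -152  ⇒  x = 1.

1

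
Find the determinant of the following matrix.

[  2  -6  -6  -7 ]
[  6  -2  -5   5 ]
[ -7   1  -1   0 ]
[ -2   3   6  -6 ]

Expand along row 3 (it has 1 zero):
  + (-7) · M_31   where M_31 = det([-6 -6 -7; -2 -5 5; 3 6 -6]) = -39
  − (1) · M_32   where M_32 = det([2 -6 -7; 6 -5 5; -2 6 -6]) = -338
  + (-1) · M_33   where M_33 = det([2 -6 -7; 6 -2 5; -2 3 -6]) = -260
det = (+1)·(-7)·(-39) + (-1)·(1)·(-338) + (+1)·(-1)·(-260) = 871

871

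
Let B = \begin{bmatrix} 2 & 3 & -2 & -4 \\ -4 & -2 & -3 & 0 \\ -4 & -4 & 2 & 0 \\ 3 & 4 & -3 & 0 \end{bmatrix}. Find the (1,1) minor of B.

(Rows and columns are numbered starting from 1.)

0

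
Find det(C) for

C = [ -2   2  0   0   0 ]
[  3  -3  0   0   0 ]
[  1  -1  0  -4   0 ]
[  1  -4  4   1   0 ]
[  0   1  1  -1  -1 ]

C is block lower-triangular with a 2×2 block and a 3×3 block on the diagonal, so its determinant equals the product of the determinants of the diagonal blocks.
det of the 2×2 block = 0
det of the 3×3 block = -16
det = (0)·(-16) = 0

0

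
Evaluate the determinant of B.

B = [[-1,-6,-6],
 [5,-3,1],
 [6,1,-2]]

det(B) = -239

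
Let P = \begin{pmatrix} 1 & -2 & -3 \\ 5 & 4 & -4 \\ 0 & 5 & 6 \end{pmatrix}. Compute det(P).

The determinant is 29.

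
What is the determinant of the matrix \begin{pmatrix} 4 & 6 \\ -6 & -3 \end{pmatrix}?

24

det = 4·(-3) − 6·(-6) = -12 − (-36) = 24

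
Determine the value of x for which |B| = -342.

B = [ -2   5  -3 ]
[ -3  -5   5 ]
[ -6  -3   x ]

-9

Expanding along the row containing x, det(B) is linear in x: det(B) = (25)·x + (-117).
Set (25)·x + (-117) = -342  ⇒  (25)·x = -225  ⇒  x = -9.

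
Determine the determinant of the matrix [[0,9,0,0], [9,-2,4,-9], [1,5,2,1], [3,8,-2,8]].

-1926

Expand along row 1 (it has 3 zeros):
  − (9) · M_12   where M_12 = det([9 4 -9; 1 2 1; 3 -2 8]) = 214
det = (-1)·(9)·(214) = -1926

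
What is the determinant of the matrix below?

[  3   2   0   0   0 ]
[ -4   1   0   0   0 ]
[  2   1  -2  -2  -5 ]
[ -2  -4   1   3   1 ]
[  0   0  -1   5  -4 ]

-132

The matrix is block lower-triangular with a 2×2 block and a 3×3 block on the diagonal, so its determinant equals the product of the determinants of the diagonal blocks.
det of the 2×2 block = 11
det of the 3×3 block = -12
det = (11)·(-12) = -132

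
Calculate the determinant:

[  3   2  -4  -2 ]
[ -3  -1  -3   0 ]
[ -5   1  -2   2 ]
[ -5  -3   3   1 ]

Expand along row 2 (it has 1 zero):
  − (-3) · M_21   where M_21 = det([2 -4 -2; 1 -2 2; -3 3 1]) = 18
  + (-1) · M_22   where M_22 = det([3 -4 -2; -5 -2 2; -5 3 1]) = 46
  − (-3) · M_23   where M_23 = det([3 2 -2; -5 1 2; -5 -3 1]) = -29
det = (-1)·(-3)·(18) + (+1)·(-1)·(46) + (-1)·(-3)·(-29) = -79

The determinant is -79.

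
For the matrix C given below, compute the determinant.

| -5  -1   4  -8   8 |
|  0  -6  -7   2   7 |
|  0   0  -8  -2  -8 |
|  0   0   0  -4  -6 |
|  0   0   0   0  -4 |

C is upper triangular, so det(C) is the product of the diagonal entries:
det = (-5) · (-6) · (-8) · (-4) · (-4) = -3840

|C| = -3840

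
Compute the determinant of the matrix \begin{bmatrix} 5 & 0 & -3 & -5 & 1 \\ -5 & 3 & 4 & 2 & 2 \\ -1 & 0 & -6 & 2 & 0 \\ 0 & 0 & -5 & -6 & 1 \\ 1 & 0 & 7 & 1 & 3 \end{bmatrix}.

2292

Expand along column 2 (it has 4 zeros):
  + (3) · M_22   where M_22 = det([5 -3 -5 1; -1 -6 2 0; 0 -5 -6 1; 1 7 1 3]) = 764
det = (+1)·(3)·(764) = 2292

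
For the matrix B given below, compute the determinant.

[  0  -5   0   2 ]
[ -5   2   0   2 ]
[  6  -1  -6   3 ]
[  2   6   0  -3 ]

Expand along column 3 (it has 3 zeros):
  + (-6) · M_33   where M_33 = det([0 -5 2; -5 2 2; 2 6 -3]) = -13
det = (+1)·(-6)·(-13) = 78

det(B) = 78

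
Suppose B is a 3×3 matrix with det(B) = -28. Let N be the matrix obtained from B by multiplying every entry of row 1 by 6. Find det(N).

The determinant is -168.

Scaling one row by 6 multiplies the determinant by 6.
det(N) = (6)·(-28) = -168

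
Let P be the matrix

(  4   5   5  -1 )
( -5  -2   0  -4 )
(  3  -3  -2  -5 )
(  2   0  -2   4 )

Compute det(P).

|P| = -76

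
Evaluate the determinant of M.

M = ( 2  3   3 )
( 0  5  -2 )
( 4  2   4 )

-36

Expand along column 1:
  + 2 · |5 -2; 2 4| = 2·(20 − (-4)) = 48
  + 4 · |3 3; 5 -2| = 4·(-6 − 15) = -84
Sum: (48) + (-84) = -36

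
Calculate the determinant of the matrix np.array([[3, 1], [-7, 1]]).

det = 3·1 − 1·(-7) = 3 − (-7) = 10

10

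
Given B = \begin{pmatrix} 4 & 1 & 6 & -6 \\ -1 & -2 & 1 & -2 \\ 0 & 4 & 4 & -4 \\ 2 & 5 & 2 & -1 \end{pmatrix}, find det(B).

The determinant is 20.

Expand along row 3 (it has 1 zero):
  − (4) · M_32   where M_32 = det([4 6 -6; -1 1 -2; 2 2 -1]) = 6
  + (4) · M_33   where M_33 = det([4 1 -6; -1 -2 -2; 2 5 -1]) = 49
  − (-4) · M_34   where M_34 = det([4 1 6; -1 -2 1; 2 5 2]) = -38
det = (-1)·(4)·(6) + (+1)·(4)·(49) + (-1)·(-4)·(-38) = 20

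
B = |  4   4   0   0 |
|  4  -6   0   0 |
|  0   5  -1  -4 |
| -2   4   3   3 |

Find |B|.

B is block lower-triangular with a 2×2 block and a 2×2 block on the diagonal, so its determinant equals the product of the determinants of the diagonal blocks.
det of the 2×2 block = -40
det of the 2×2 block = 9
det = (-40)·(9) = -360

det(B) = -360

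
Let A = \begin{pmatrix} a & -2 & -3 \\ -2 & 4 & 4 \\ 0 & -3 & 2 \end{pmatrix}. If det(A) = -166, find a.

Expanding along the row containing a, det(A) is linear in a: det(A) = (20)·a + (-26).
Set (20)·a + (-26) = -166  ⇒  (20)·a = -140  ⇒  a = -7.

-7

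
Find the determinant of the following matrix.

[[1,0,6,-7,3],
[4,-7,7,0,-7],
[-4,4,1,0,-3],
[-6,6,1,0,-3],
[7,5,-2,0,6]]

Expand along column 4 (it has 4 zeros):
  − (-7) · M_14   where M_14 = det([4 -7 7 -7; -4 4 1 -3; -6 6 1 -3; 7 5 -2 6]) = 336
det = (-1)·(-7)·(336) = 2352

The determinant is 2352.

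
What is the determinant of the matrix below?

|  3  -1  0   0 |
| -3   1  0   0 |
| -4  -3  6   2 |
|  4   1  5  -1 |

0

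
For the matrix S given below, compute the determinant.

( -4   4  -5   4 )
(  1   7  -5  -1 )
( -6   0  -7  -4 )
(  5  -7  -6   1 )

|S| = 5224

Expand along row 3 (it has 1 zero):
  + (-6) · M_31   where M_31 = det([4 -5 4; 7 -5 -1; -7 -6 1]) = -352
  + (-7) · M_33   where M_33 = det([-4 4 4; 1 7 -1; 5 -7 1]) = -192
  − (-4) · M_34   where M_34 = det([-4 4 -5; 1 7 -5; 5 -7 -6]) = 442
det = (+1)·(-6)·(-352) + (+1)·(-7)·(-192) + (-1)·(-4)·(442) = 5224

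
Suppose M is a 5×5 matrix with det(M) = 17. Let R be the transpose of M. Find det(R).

det(Mᵀ) = det(M).
det(R) = (1)·(17) = 17

17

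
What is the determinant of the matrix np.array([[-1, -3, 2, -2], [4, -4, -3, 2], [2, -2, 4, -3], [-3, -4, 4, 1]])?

Expand along row 1:
  + (-1) · M_11   where M_11 = det([-4 -3 2; -2 4 -3; -4 4 1]) = -90
  − (-3) · M_12   where M_12 = det([4 -3 2; 2 4 -3; -3 4 1]) = 83
  + (2) · M_13   where M_13 = det([4 -4 2; 2 -2 -3; -3 -4 1]) = -112
  − (-2) · M_14   where M_14 = det([4 -4 -3; 2 -2 4; -3 -4 4]) = 154
det = (+1)·(-1)·(-90) + (-1)·(-3)·(83) + (+1)·(2)·(-112) + (-1)·(-2)·(154) = 423

423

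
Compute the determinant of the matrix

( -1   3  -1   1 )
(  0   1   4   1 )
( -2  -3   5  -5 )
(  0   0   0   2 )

Expand along row 4 (it has 3 zeros):
  + (2) · M_44   where M_44 = det([-1 3 -1; 0 1 4; -2 -3 5]) = -43
det = (+1)·(2)·(-43) = -86

The determinant is -86.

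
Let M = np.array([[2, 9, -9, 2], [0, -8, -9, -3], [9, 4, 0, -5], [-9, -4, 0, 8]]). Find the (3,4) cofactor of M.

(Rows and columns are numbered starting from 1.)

Delete row 3 and column 4; the remaining 3×3 submatrix is [2 9 -9; 0 -8 -9; -9 -4 0].
Its determinant is 1305.
The cofactor carries sign (−1)^(3+4) = −1, so C_{3,4} = −(1305) = -1305.

-1305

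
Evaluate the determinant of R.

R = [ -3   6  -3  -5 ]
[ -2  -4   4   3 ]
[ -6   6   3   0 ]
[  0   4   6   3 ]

|R| = -468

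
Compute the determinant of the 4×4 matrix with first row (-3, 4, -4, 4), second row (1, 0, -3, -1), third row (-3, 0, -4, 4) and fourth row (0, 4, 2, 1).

Expand along column 2 (it has 2 zeros):
  − (4) · M_12   where M_12 = det([1 -3 -1; -3 -4 4; 0 2 1]) = -15
  + (4) · M_42   where M_42 = det([-3 -4 4; 1 -3 -1; -3 -4 4]) = 0
det = (-1)·(4)·(-15) + (+1)·(4)·(0) = 60

60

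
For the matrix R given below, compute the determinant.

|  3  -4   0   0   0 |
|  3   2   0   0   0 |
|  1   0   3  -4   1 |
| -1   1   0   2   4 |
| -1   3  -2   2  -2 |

R is block lower-triangular with a 2×2 block and a 3×3 block on the diagonal, so its determinant equals the product of the determinants of the diagonal blocks.
det of the 2×2 block = 18
det of the 3×3 block = 0
det = (18)·(0) = 0

det(R) = 0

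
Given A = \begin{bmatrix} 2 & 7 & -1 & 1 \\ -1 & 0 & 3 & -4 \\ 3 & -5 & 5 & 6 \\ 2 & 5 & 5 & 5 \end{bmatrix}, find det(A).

Expand along row 2 (it has 1 zero):
  − (-1) · M_21   where M_21 = det([7 -1 1; -5 5 6; 5 5 5]) = -140
  − (3) · M_23   where M_23 = det([2 7 1; 3 -5 6; 2 5 5]) = -106
  + (-4) · M_24   where M_24 = det([2 7 -1; 3 -5 5; 2 5 5]) = -160
det = (-1)·(-1)·(-140) + (-1)·(3)·(-106) + (+1)·(-4)·(-160) = 818

|A| = 818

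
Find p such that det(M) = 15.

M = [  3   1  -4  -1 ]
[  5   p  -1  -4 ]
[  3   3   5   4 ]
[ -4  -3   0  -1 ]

Expanding along the column containing p, det(M) is linear in p: det(M) = (17)·p + (-121).
Set (17)·p + (-121) = 15  ⇒  (17)·p = 136  ⇒  p = 8.

8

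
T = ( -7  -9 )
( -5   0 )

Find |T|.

det(T) = -45

det(T) = (-7)·0 − (-9)·(-5) = 0 − 45 = -45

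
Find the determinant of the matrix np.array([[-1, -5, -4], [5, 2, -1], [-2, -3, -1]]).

Expand along column 1:
  + (-1) · |2 -1; -3 -1| = (-1)·(-2 − 3) = 5
  − 5 · |-5 -4; -3 -1| = −5·(5 − 12) = 35
  + (-2) · |-5 -4; 2 -1| = (-2)·(5 − (-8)) = -26
Sum: (5) + (35) + (-26) = 14

The determinant is 14.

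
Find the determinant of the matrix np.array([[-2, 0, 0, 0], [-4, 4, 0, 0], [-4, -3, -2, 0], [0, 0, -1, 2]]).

32

The matrix is lower triangular, so the determinant is the product of the diagonal entries:
det = (-2) · (4) · (-2) · (2) = 32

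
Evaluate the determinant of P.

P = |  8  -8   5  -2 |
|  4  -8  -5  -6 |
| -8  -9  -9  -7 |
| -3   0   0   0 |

Expand along row 4 (it has 3 zeros):
  − (-3) · M_41   where M_41 = det([-8 5 -2; -8 -5 -6; -9 -9 -7]) = 88
det = (-1)·(-3)·(88) = 264

264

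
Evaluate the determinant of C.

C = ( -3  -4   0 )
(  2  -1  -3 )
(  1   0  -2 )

-10

Expand along row 1:
  + (-3) · |-1 -3; 0 -2| = (-3)·(2 − 0) = -6
  − (-4) · |2 -3; 1 -2| = −(-4)·(-4 − (-3)) = -4
Sum: (-6) + (-4) = -10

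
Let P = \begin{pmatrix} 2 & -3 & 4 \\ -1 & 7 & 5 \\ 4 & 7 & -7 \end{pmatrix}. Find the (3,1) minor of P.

The minor is -43.

Delete row 3 and column 1; the remaining 2×2 submatrix is [-3 4; 7 5].
Its determinant is (-3)·5 − 4·7 = -43.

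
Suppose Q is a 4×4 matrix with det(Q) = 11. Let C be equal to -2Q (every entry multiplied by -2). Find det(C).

For a 4×4 matrix, det(-2Q) = (-2)^4·det(Q) = 16·det(Q).
det(C) = (16)·(11) = 176

The determinant is 176.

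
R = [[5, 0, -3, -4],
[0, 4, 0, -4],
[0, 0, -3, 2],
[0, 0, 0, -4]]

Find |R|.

240

R is upper triangular, so det(R) is the product of the diagonal entries:
det = (5) · (4) · (-3) · (-4) = 240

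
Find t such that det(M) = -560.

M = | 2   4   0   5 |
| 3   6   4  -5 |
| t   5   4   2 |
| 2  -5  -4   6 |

Expanding along the row containing t, det(M) is linear in t: det(M) = (-4)·t + (-584).
Set (-4)·t + (-584) = -560  ⇒  (-4)·t = 24  ⇒  t = -6.

-6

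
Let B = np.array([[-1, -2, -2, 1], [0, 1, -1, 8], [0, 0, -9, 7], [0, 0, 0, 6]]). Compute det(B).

B is upper triangular, so det(B) is the product of the diagonal entries:
det = (-1) · (1) · (-9) · (6) = 54

54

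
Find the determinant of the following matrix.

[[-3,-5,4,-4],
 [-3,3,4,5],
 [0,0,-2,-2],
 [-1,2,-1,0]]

Expand along row 3 (it has 2 zeros):
  + (-2) · M_33   where M_33 = det([-3 -5 -4; -3 3 5; -1 2 0]) = 67
  − (-2) · M_34   where M_34 = det([-3 -5 4; -3 3 4; -1 2 -1]) = 56
det = (+1)·(-2)·(67) + (-1)·(-2)·(56) = -22

The determinant is -22.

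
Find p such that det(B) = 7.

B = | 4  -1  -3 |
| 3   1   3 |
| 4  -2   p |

-5

Expanding along the row containing p, det(B) is linear in p: det(B) = (7)·p + (42).
Set (7)·p + (42) = 7  ⇒  (7)·p = -35  ⇒  p = -5.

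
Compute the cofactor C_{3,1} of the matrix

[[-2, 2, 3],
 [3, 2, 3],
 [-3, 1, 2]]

Delete row 3 and column 1; the remaining 2×2 submatrix is [2 3; 2 3].
Its determinant is 2·3 − 3·2 = 0.
The cofactor carries sign (−1)^(3+1) = +1, so C_{3,1} = +(0) = 0.

0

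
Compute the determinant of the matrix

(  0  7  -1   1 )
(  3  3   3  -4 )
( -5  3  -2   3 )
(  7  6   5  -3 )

-347

Expand along row 1 (it has 1 zero):
  − (7) · M_12   where M_12 = det([3 3 -4; -5 -2 3; 7 5 -3]) = 35
  + (-1) · M_13   where M_13 = det([3 3 -4; -5 3 3; 7 6 -3]) = 141
  − (1) · M_14   where M_14 = det([3 3 3; -5 3 -2; 7 6 5]) = -39
det = (-1)·(7)·(35) + (+1)·(-1)·(141) + (-1)·(1)·(-39) = -347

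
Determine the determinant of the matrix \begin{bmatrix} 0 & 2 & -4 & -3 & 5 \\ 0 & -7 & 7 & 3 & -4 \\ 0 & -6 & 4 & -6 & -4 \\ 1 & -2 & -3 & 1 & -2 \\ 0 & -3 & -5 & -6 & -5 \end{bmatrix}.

Expand along column 1 (it has 4 zeros):
  − (1) · M_41   where M_41 = det([2 -4 -3 5; -7 7 3 -4; -6 4 -6 -4; -3 -5 -6 -5]) = -1764
det = (-1)·(1)·(-1764) = 1764

The determinant is 1764.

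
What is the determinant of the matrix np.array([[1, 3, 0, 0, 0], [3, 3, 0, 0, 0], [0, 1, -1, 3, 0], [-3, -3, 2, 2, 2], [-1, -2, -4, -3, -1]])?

132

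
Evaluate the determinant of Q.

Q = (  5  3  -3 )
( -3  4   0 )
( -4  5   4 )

det(Q) = 113

Expand along row 2:
  − (-3) · |3 -3; 5 4| = −(-3)·(12 − (-15)) = 81
  + 4 · |5 -3; -4 4| = 4·(20 − 12) = 32
Sum: (81) + (32) = 113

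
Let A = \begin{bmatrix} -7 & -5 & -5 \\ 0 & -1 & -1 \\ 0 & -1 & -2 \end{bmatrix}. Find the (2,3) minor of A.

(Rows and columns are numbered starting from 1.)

Delete row 2 and column 3; the remaining 2×2 submatrix is [-7 -5; 0 -1].
Its determinant is (-7)·(-1) − (-5)·0 = 7.

The minor is 7.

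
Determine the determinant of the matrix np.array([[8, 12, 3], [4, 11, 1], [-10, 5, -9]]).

The determinant is -130.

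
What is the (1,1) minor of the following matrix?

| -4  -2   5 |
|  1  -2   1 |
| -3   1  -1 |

Delete row 1 and column 1; the remaining 2×2 submatrix is [-2 1; 1 -1].
Its determinant is (-2)·(-1) − 1·1 = 1.

1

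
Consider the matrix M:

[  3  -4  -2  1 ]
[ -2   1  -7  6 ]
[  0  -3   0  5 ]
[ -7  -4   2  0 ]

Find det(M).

det(M) = 1585

Expand along row 3 (it has 2 zeros):
  − (-3) · M_32   where M_32 = det([3 -2 1; -2 -7 6; -7 2 0]) = -5
  − (5) · M_34   where M_34 = det([3 -4 -2; -2 1 -7; -7 -4 2]) = -320
det = (-1)·(-3)·(-5) + (-1)·(5)·(-320) = 1585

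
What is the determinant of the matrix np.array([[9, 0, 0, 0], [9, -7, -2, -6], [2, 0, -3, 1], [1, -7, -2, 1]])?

Expand along row 1 (it has 3 zeros):
  + (9) · M_11   where M_11 = det([-7 -2 -6; 0 -3 1; -7 -2 1]) = 147
det = (+1)·(9)·(147) = 1323

The determinant is 1323.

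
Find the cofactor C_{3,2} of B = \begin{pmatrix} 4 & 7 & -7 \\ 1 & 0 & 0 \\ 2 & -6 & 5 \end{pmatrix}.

-7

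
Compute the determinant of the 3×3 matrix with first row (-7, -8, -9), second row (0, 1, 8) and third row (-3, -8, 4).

Expand along column 1:
  + (-7) · |1 8; -8 4| = (-7)·(4 − (-64)) = -476
  + (-3) · |-8 -9; 1 8| = (-3)·(-64 − (-9)) = 165
Sum: (-476) + (165) = -311

-311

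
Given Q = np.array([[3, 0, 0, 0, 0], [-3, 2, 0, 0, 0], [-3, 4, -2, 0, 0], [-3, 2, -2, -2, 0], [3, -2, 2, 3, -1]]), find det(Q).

Q is lower triangular, so det(Q) is the product of the diagonal entries:
det = (3) · (2) · (-2) · (-2) · (-1) = -24

det(Q) = -24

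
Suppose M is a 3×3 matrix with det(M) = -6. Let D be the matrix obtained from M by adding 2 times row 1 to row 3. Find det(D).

det(D) = -6

Adding a multiple of one row to another leaves the determinant unchanged.
det(D) = (1)·(-6) = -6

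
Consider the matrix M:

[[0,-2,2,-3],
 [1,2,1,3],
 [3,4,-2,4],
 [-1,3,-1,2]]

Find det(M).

Expand along row 1 (it has 1 zero):
  − (-2) · M_12   where M_12 = det([1 1 3; 3 -2 4; -1 -1 2]) = -25
  + (2) · M_13   where M_13 = det([1 2 3; 3 4 4; -1 3 2]) = 15
  − (-3) · M_14   where M_14 = det([1 2 1; 3 4 -2; -1 3 -1]) = 25
det = (-1)·(-2)·(-25) + (+1)·(2)·(15) + (-1)·(-3)·(25) = 55

55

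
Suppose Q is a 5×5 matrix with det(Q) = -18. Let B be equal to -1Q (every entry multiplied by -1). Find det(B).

|B| = 18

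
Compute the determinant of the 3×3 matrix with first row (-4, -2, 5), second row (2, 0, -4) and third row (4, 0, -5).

Expand along column 2:
  − (-2) · |2 -4; 4 -5| = −(-2)·(-10 − (-16)) = 12

12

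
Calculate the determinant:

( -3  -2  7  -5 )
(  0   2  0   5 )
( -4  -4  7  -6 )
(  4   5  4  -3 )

103

Expand along row 2 (it has 2 zeros):
  + (2) · M_22   where M_22 = det([-3 7 -5; -4 7 -6; 4 4 -3]) = -41
  + (5) · M_24   where M_24 = det([-3 -2 7; -4 -4 7; 4 5 4]) = 37
det = (+1)·(2)·(-41) + (+1)·(5)·(37) = 103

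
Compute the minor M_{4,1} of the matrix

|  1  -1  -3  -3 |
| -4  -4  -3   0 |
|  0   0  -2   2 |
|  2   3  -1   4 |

Delete row 4 and column 1; the remaining 3×3 submatrix is [-1 -3 -3; -4 -3 0; 0 -2 2].
Its determinant is -42.

-42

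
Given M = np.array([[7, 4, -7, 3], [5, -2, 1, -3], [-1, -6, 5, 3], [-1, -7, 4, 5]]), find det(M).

det(M) = -416

Expand along row 1:
  + (7) · M_11   where M_11 = det([-2 1 -3; -6 5 3; -7 4 5]) = -50
  − (4) · M_12   where M_12 = det([5 1 -3; -1 5 3; -1 4 5]) = 64
  + (-7) · M_13   where M_13 = det([5 -2 -3; -1 -6 3; -1 -7 5]) = -52
  − (3) · M_14   where M_14 = det([5 -2 1; -1 -6 5; -1 -7 4]) = 58
det = (+1)·(7)·(-50) + (-1)·(4)·(64) + (+1)·(-7)·(-52) + (-1)·(3)·(58) = -416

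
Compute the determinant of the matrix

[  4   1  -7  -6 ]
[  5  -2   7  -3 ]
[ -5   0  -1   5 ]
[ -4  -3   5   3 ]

-160

Expand along row 3 (it has 1 zero):
  + (-5) · M_31   where M_31 = det([1 -7 -6; -2 7 -3; -3 5 3]) = -135
  + (-1) · M_33   where M_33 = det([4 1 -6; 5 -2 -3; -4 -3 3]) = 75
  − (5) · M_34   where M_34 = det([4 1 -7; 5 -2 7; -4 -3 5]) = 152
det = (+1)·(-5)·(-135) + (+1)·(-1)·(75) + (-1)·(5)·(152) = -160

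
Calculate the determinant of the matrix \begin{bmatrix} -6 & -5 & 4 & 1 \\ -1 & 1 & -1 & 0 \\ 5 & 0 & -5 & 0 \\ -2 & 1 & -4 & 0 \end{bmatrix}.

-20

Expand along column 4 (it has 3 zeros):
  − (1) · M_14   where M_14 = det([-1 1 -1; 5 0 -5; -2 1 -4]) = 20
det = (-1)·(1)·(20) = -20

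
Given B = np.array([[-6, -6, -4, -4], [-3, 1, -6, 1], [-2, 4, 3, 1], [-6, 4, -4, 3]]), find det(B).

Expand along row 1:
  + (-6) · M_11   where M_11 = det([1 -6 1; 4 3 1; 4 -4 3]) = 33
  − (-6) · M_12   where M_12 = det([-3 -6 1; -2 3 1; -6 -4 3]) = -13
  + (-4) · M_13   where M_13 = det([-3 1 1; -2 4 1; -6 4 3]) = -8
  − (-4) · M_14   where M_14 = det([-3 1 -6; -2 4 3; -6 4 -4]) = -38
det = (+1)·(-6)·(33) + (-1)·(-6)·(-13) + (+1)·(-4)·(-8) + (-1)·(-4)·(-38) = -396

det(B) = -396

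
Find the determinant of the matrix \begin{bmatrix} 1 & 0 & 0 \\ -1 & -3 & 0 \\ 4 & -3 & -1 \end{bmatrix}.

3

The matrix is lower triangular, so the determinant is the product of the diagonal entries:
det = (1) · (-3) · (-1) = 3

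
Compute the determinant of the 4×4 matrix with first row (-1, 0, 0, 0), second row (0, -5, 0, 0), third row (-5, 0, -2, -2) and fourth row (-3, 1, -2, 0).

The matrix is block lower-triangular with a 2×2 block and a 2×2 block on the diagonal, so its determinant equals the product of the determinants of the diagonal blocks.
det of the 2×2 block = 5
det of the 2×2 block = -4
det = (5)·(-4) = -20

The determinant is -20.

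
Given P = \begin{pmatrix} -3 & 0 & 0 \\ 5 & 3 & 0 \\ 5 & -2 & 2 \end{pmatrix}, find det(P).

det(P) = -18

P is lower triangular, so det(P) is the product of the diagonal entries:
det = (-3) · (3) · (2) = -18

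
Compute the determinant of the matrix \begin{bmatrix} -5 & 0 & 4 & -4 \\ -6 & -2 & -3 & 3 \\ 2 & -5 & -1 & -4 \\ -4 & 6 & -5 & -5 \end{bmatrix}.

Expand along row 1 (it has 1 zero):
  + (-5) · M_11   where M_11 = det([-2 -3 3; -5 -1 -4; 6 -5 -5]) = 270
  + (4) · M_13   where M_13 = det([-6 -2 3; 2 -5 -4; -4 6 -5]) = -370
  − (-4) · M_14   where M_14 = det([-6 -2 -3; 2 -5 -1; -4 6 -5]) = -190
det = (+1)·(-5)·(270) + (+1)·(4)·(-370) + (-1)·(-4)·(-190) = -3590

The determinant is -3590.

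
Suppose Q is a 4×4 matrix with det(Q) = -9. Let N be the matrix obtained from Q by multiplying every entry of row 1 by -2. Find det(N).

Scaling one row by -2 multiplies the determinant by -2.
det(N) = (-2)·(-9) = 18

The determinant is 18.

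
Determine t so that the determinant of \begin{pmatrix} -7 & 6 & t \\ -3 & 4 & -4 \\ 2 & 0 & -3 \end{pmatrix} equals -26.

Expanding along the column containing t, det(B) is linear in t: det(B) = (-8)·t + (-18).
Set (-8)·t + (-18) = -26  ⇒  (-8)·t = -8  ⇒  t = 1.

1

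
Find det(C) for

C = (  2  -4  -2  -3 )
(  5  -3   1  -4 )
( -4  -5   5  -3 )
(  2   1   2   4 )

Expand along row 1:
  + (2) · M_11   where M_11 = det([-3 1 -4; -5 5 -3; 1 2 4]) = -1
  − (-4) · M_12   where M_12 = det([5 1 -4; -4 5 -3; 2 2 4]) = 212
  + (-2) · M_13   where M_13 = det([5 -3 -4; -4 -5 -3; 2 1 4]) = -139
  − (-3) · M_14   where M_14 = det([5 -3 1; -4 -5 5; 2 1 2]) = -123
det = (+1)·(2)·(-1) + (-1)·(-4)·(212) + (+1)·(-2)·(-139) + (-1)·(-3)·(-123) = 755

|C| = 755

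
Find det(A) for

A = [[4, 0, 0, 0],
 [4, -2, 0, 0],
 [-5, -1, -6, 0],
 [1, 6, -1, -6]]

A is lower triangular, so det(A) is the product of the diagonal entries:
det = (4) · (-2) · (-6) · (-6) = -288

The determinant is -288.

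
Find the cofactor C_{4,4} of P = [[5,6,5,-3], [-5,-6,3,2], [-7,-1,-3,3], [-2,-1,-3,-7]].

Delete row 4 and column 4; the remaining 3×3 submatrix is [5 6 5; -5 -6 3; -7 -1 -3].
Its determinant is -296.
The cofactor carries sign (−1)^(4+4) = +1, so C_{4,4} = +(-296) = -296.

-296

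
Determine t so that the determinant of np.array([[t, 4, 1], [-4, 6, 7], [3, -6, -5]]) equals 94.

Expanding along the column containing t, det(B) is linear in t: det(B) = (12)·t + (10).
Set (12)·t + (10) = 94  ⇒  (12)·t = 84  ⇒  t = 7.

t = 7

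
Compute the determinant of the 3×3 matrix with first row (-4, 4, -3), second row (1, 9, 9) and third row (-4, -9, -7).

The determinant is -269.

Expand along column 1:
  + (-4) · |9 9; -9 -7| = (-4)·(-63 − (-81)) = -72
  − 1 · |4 -3; -9 -7| = −1·(-28 − 27) = 55
  + (-4) · |4 -3; 9 9| = (-4)·(36 − (-27)) = -252
Sum: (-72) + (55) + (-252) = -269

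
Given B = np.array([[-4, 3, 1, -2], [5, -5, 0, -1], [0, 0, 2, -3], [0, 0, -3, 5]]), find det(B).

|B| = 5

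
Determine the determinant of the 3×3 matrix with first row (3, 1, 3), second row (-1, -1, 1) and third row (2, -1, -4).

22

Expand along row 1:
  + 3 · |-1 1; -1 -4| = 3·(4 − (-1)) = 15
  − 1 · |-1 1; 2 -4| = −1·(4 − 2) = -2
  + 3 · |-1 -1; 2 -1| = 3·(1 − (-2)) = 9
Sum: (15) + (-2) + (9) = 22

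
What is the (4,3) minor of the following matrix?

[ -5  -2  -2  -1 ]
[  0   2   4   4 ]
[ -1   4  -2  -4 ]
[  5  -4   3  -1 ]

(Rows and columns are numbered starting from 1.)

126

Delete row 4 and column 3; the remaining 3×3 submatrix is [-5 -2 -1; 0 2 4; -1 4 -4].
Its determinant is 126.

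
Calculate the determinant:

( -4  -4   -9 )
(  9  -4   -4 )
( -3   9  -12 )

-1437

Expand along row 1:
  + (-4) · |-4 -4; 9 -12| = (-4)·(48 − (-36)) = -336
  − (-4) · |9 -4; -3 -12| = −(-4)·(-108 − 12) = -480
  + (-9) · |9 -4; -3 9| = (-9)·(81 − 12) = -621
Sum: (-336) + (-480) + (-621) = -1437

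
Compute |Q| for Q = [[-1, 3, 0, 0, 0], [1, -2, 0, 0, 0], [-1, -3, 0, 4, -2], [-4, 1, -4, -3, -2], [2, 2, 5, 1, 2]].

Q is block lower-triangular with a 2×2 block and a 3×3 block on the diagonal, so its determinant equals the product of the determinants of the diagonal blocks.
det of the 2×2 block = -1
det of the 3×3 block = -30
det = (-1)·(-30) = 30

The determinant is 30.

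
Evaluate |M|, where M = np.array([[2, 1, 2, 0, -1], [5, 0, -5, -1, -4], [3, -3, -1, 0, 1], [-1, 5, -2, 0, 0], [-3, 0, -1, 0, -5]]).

Expand along column 4 (it has 4 zeros):
  + (-1) · M_24   where M_24 = det([2 1 2 -1; 3 -3 -1 1; -1 5 -2 0; -3 0 -1 -5]) = -285
det = (+1)·(-1)·(-285) = 285

285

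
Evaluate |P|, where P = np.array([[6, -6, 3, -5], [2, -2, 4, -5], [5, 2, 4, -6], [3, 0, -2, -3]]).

The determinant is 544.

Expand along row 4 (it has 1 zero):
  − (3) · M_41   where M_41 = det([-6 3 -5; -2 4 -5; 2 4 -6]) = 38
  − (-2) · M_43   where M_43 = det([6 -6 -5; 2 -2 -5; 5 2 -6]) = 140
  + (-3) · M_44   where M_44 = det([6 -6 3; 2 -2 4; 5 2 4]) = -126
det = (-1)·(3)·(38) + (-1)·(-2)·(140) + (+1)·(-3)·(-126) = 544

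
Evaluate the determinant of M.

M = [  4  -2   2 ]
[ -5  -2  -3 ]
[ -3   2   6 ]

The determinant is -134.

Expand along column 1:
  + 4 · |-2 -3; 2 6| = 4·(-12 − (-6)) = -24
  − (-5) · |-2 2; 2 6| = −(-5)·(-12 − 4) = -80
  + (-3) · |-2 2; -2 -3| = (-3)·(6 − (-4)) = -30
Sum: (-24) + (-80) + (-30) = -134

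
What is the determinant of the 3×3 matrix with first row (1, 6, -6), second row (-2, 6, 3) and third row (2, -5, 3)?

The determinant is 117.

Expand along row 1:
  + 1 · |6 3; -5 3| = 1·(18 − (-15)) = 33
  − 6 · |-2 3; 2 3| = −6·(-6 − 6) = 72
  + (-6) · |-2 6; 2 -5| = (-6)·(10 − 12) = 12
Sum: (33) + (72) + (12) = 117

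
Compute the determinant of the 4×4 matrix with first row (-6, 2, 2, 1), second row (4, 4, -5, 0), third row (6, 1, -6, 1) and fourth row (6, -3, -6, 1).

Expand along row 2 (it has 1 zero):
  − (4) · M_21   where M_21 = det([2 2 1; 1 -6 1; -3 -6 1]) = -32
  + (4) · M_22   where M_22 = det([-6 2 1; 6 -6 1; 6 -6 1]) = 0
  − (-5) · M_23   where M_23 = det([-6 2 1; 6 1 1; 6 -3 1]) = -48
det = (-1)·(4)·(-32) + (+1)·(4)·(0) + (-1)·(-5)·(-48) = -112

The determinant is -112.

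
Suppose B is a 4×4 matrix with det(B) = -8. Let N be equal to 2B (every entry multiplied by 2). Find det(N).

For a 4×4 matrix, det(2B) = 2^4·det(B) = 16·det(B).
det(N) = (16)·(-8) = -128

-128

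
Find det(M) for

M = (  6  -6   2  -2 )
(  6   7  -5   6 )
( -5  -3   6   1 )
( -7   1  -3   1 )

The determinant is 1912.

Expand along row 1:
  + (6) · M_11   where M_11 = det([7 -5 6; -3 6 1; 1 -3 1]) = 61
  − (-6) · M_12   where M_12 = det([6 -5 6; -5 6 1; -7 -3 1]) = 406
  + (2) · M_13   where M_13 = det([6 7 6; -5 -3 1; -7 1 1]) = -194
  − (-2) · M_14   where M_14 = det([6 7 -5; -5 -3 6; -7 1 -3]) = -251
det = (+1)·(6)·(61) + (-1)·(-6)·(406) + (+1)·(2)·(-194) + (-1)·(-2)·(-251) = 1912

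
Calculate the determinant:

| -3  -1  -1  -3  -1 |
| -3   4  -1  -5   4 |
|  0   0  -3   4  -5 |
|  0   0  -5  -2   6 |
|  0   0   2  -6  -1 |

3840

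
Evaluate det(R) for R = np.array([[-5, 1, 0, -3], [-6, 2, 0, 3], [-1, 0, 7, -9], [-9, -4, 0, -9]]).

Expand along column 3 (it has 3 zeros):
  + (7) · M_33   where M_33 = det([-5 1 -3; -6 2 3; -9 -4 -9]) = -177
det = (+1)·(7)·(-177) = -1239

-1239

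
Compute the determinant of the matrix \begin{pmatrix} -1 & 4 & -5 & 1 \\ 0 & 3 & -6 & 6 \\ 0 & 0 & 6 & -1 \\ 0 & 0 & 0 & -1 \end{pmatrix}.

The determinant is 18.

The matrix is upper triangular, so the determinant is the product of the diagonal entries:
det = (-1) · (3) · (6) · (-1) = 18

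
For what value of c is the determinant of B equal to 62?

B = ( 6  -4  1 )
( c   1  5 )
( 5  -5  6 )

c = -1

Expanding along the row containing c, det(B) is linear in c: det(B) = (19)·c + (81).
Set (19)·c + (81) = 62  ⇒  (19)·c = -19  ⇒  c = -1.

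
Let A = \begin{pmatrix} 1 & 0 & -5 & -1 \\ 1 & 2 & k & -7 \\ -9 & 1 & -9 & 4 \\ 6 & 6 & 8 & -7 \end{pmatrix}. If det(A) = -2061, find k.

8

Expanding along the column containing k, det(A) is linear in k: det(A) = (-29)·k + (-1829).
Set (-29)·k + (-1829) = -2061  ⇒  (-29)·k = -232  ⇒  k = 8.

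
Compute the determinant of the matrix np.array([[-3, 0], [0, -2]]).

det = (-3)·(-2) − 0·0 = 6 − 0 = 6

6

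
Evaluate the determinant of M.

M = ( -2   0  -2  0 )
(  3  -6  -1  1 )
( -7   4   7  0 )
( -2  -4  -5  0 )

-88

Expand along column 4 (it has 3 zeros):
  + (1) · M_24   where M_24 = det([-2 0 -2; -7 4 7; -2 -4 -5]) = -88
det = (+1)·(1)·(-88) = -88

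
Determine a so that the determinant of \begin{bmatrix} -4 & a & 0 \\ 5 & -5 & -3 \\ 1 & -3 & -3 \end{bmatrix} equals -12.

a = 1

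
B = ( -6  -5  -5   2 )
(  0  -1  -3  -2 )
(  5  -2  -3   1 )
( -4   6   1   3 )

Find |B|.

Expand along row 2 (it has 1 zero):
  + (-1) · M_22   where M_22 = det([-6 -5 2; 5 -3 1; -4 1 3]) = 141
  − (-3) · M_23   where M_23 = det([-6 -5 2; 5 -2 1; -4 6 3]) = 211
  + (-2) · M_24   where M_24 = det([-6 -5 -5; 5 -2 -3; -4 6 1]) = -241
det = (+1)·(-1)·(141) + (-1)·(-3)·(211) + (+1)·(-2)·(-241) = 974

det(B) = 974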